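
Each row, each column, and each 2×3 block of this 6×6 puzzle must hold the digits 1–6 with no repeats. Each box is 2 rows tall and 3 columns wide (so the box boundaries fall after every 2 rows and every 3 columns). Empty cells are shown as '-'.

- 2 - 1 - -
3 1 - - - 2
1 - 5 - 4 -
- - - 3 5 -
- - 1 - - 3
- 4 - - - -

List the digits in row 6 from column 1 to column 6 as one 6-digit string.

243615

R2C5 = 6 (sole candidate).
R3C6 = 6 (sole candidate).
R4C2 = 6 (sole candidate).
R4C6 = 1 (sole candidate).
R5C2 = 5 (sole candidate).
R5C5 = 2 (sole candidate).
R6C5 = 1: row 6 has {4}; col 5 has {2,4,5,6}; box has {2,3} → only 1 remains.
R6C6 = 5: row 6 has {1,4}; col 6 has {1,2,3,6}; box has {1,2,3} → only 5 remains.
R1C5 = 3 (sole candidate).
R1C6 = 4 (sole candidate).
R2C3 = 4 (sole candidate).
R2C4 = 5 (sole candidate).
R3C2 = 3 (sole candidate).
R3C4 = 2 (sole candidate).
R4C3 = 2 (sole candidate).
R5C1 = 6 (sole candidate).
R5C4 = 4 (sole candidate).
R6C1 = 2: row 6 has {1,4,5}; col 1 has {1,3,6}; box has {1,4,5,6} → only 2 remains.
R6C3 = 3: row 6 has {1,2,4,5}; col 3 has {1,2,4,5}; box has {1,2,4,5,6} → only 3 remains.
R6C4 = 6: row 6 has {1,2,3,4,5}; col 4 has {1,2,3,4,5}; box has {1,2,3,4,5} → only 6 remains.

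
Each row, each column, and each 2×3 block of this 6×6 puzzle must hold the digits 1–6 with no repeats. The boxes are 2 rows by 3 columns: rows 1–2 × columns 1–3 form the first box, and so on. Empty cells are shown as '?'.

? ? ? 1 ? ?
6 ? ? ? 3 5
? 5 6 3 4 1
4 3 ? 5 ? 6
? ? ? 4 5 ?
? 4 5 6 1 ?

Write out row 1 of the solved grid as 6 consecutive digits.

523164

R1C2 = 2: row 1 has {1}; col 2 has {3,4,5}; box has {6} → only 2 remains.
R1C5 = 6: row 1 has {1,2}; col 5 has {1,3,4,5}; box has {1,3,5} → only 6 remains.
R1C6 = 4: row 1 has {1,2,6}; col 6 has {1,5,6}; box has {1,3,5,6} → only 4 remains.
R2C2 = 1 (sole candidate).
R2C3 = 4 (sole candidate).
R2C4 = 2 (sole candidate).
R3C1 = 2 (sole candidate).
R4C3 = 1 (sole candidate).
R4C5 = 2 (sole candidate).
R5C2 = 6 (sole candidate).
R6C1 = 3 (sole candidate).
R6C6 = 2 (sole candidate).
R1C1 = 5: row 1 has {1,2,4,6}; col 1 has {2,3,4,6}; box has {1,2,4,6} → only 5 remains.
R1C3 = 3: row 1 has {1,2,4,5,6}; col 3 has {1,4,5,6}; box has {1,2,4,5,6} → only 3 remains.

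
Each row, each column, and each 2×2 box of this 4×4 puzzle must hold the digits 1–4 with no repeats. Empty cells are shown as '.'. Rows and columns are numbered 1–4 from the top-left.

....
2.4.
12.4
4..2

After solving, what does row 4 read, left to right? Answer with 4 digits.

4312

r1c1 = 3: row 1 has {}; col 1 has {1,2,4}; box has {2} → only 3 remains.
r1c4 = 1: row 1 has {3}; col 4 has {2,4}; box has {4} → only 1 remains.
r2c2 = 1: row 2 has {2,4}; col 2 has {2}; box has {2,3} → only 1 remains.
r2c4 = 3: row 2 has {1,2,4}; col 4 has {1,2,4}; box has {1,4} → only 3 remains.
r3c3 = 3: row 3 has {1,2,4}; col 3 has {4}; box has {2,4} → only 3 remains.
r4c2 = 3: row 4 has {2,4}; col 2 has {1,2}; box has {1,2,4} → only 3 remains.
r4c3 = 1: row 4 has {2,3,4}; col 3 has {3,4}; box has {2,3,4} → only 1 remains.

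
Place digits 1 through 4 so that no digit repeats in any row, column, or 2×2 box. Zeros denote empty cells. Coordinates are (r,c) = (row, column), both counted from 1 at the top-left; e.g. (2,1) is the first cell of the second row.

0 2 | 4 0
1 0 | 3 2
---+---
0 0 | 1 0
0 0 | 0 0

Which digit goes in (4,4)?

3

(1,1) = 3: row 1 has {2,4}; col 1 has {1}; box has {1,2} → only 3 remains.
(1,4) = 1: row 1 has {2,3,4}; col 4 has {2}; box has {2,3,4} → only 1 remains.
(2,2) = 4: row 2 has {1,2,3}; col 2 has {2}; box has {1,2,3} → only 4 remains.
(3,2) = 3: row 3 has {1}; col 2 has {2,4}; box has {} → only 3 remains.
(3,4) = 4: row 3 has {1,3}; col 4 has {1,2}; box has {1} → only 4 remains.
(4,2) = 1: row 4 has {}; col 2 has {2,3,4}; box has {3} → only 1 remains.
(4,3) = 2: row 4 has {1}; col 3 has {1,3,4}; box has {1,4} → only 2 remains.
(4,4) = 3: row 4 has {1,2}; col 4 has {1,2,4}; box has {1,2,4} → only 3 remains.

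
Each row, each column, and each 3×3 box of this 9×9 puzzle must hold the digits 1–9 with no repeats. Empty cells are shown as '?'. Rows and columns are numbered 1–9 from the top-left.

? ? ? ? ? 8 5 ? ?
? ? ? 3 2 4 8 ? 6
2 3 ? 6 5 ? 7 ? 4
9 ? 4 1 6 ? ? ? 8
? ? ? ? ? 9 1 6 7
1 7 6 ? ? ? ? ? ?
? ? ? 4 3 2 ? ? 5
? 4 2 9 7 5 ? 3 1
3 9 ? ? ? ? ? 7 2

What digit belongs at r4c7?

r1c4 = 7: row 1 has {5,8}; col 4 has {1,3,4,6,9}; box has {2,3,4,5,6,8} → only 7 remains.
r3c6 = 1: row 3 has {2,3,4,5,6,7}; col 6 has {2,4,5,8,9}; box has {2,3,4,5,6,7,8} → only 1 remains.
r3c8 = 9: row 3 has {1,2,3,4,5,6,7}; col 8 has {3,6,7}; box has {4,5,6,7,8} → only 9 remains.
r6c6 = 3: row 6 has {1,6,7}; col 6 has {1,2,4,5,8,9}; box has {1,6,9} → only 3 remains.
r6c9 = 9: row 6 has {1,3,6,7}; col 9 has {1,2,4,5,6,7,8}; box has {1,6,7,8} → only 9 remains.
r7c8 = 8: row 7 has {2,3,4,5}; col 8 has {3,6,7,9}; box has {1,2,3,5,7} → only 8 remains.
r8c7 = 6: row 8 has {1,2,3,4,5,7,9}; col 7 has {1,5,7,8}; box has {1,2,3,5,7,8} → only 6 remains.
r9c4 = 8: row 9 has {2,3,7,9}; col 4 has {1,3,4,6,7,9}; box has {2,3,4,5,7,9} → only 8 remains.
r9c5 = 1: row 9 has {2,3,7,8,9}; col 5 has {2,3,5,6,7}; box has {2,3,4,5,7,8,9} → only 1 remains.
r9c6 = 6: row 9 has {1,2,3,7,8,9}; col 6 has {1,2,3,4,5,8,9}; box has {1,2,3,4,5,7,8,9} → only 6 remains.
r9c7 = 4: row 9 has {1,2,3,6,7,8,9}; col 7 has {1,5,6,7,8}; box has {1,2,3,5,6,7,8} → only 4 remains.
r1c5 = 9: row 1 has {5,7,8}; col 5 has {1,2,3,5,6,7}; box has {1,2,3,4,5,6,7,8} → only 9 remains.
r1c9 = 3: row 1 has {5,7,8,9}; col 9 has {1,2,4,5,6,7,8,9}; box has {4,5,6,7,8,9} → only 3 remains.
r2c8 = 1: row 2 has {2,3,4,6,8}; col 8 has {3,6,7,8,9}; box has {3,4,5,6,7,8,9} → only 1 remains.
r3c3 = 8: row 3 has {1,2,3,4,5,6,7,9}; col 3 has {2,4,6}; box has {2,3} → only 8 remains.
r4c6 = 7: row 4 has {1,4,6,8,9}; col 6 has {1,2,3,4,5,6,8,9}; box has {1,3,6,9} → only 7 remains.
r6c7 = 2: row 6 has {1,3,6,7,9}; col 7 has {1,4,5,6,7,8}; box has {1,6,7,8,9} → only 2 remains.
r7c7 = 9: row 7 has {2,3,4,5,8}; col 7 has {1,2,4,5,6,7,8}; box has {1,2,3,4,5,6,7,8} → only 9 remains.
r8c1 = 8: row 8 has {1,2,3,4,5,6,7,9}; col 1 has {1,2,3,9}; box has {2,3,4,9} → only 8 remains.
r9c3 = 5: row 9 has {1,2,3,4,6,7,8,9}; col 3 has {2,4,6,8}; box has {2,3,4,8,9} → only 5 remains.
r1c3 = 1: row 1 has {3,5,7,8,9}; col 3 has {2,4,5,6,8}; box has {2,3,8} → only 1 remains.
r1c8 = 2: row 1 has {1,3,5,7,8,9}; col 8 has {1,3,6,7,8,9}; box has {1,3,4,5,6,7,8,9} → only 2 remains.
r2c2 = 5: row 2 has {1,2,3,4,6,8}; col 2 has {3,4,7,9}; box has {1,2,3,8} → only 5 remains.
r4c2 = 2: row 4 has {1,4,6,7,8,9}; col 2 has {3,4,5,7,9}; box has {1,4,6,7,9} → only 2 remains.
r4c7 = 3: row 4 has {1,2,4,6,7,8,9}; col 7 has {1,2,4,5,6,7,8,9}; box has {1,2,6,7,8,9} → only 3 remains.

3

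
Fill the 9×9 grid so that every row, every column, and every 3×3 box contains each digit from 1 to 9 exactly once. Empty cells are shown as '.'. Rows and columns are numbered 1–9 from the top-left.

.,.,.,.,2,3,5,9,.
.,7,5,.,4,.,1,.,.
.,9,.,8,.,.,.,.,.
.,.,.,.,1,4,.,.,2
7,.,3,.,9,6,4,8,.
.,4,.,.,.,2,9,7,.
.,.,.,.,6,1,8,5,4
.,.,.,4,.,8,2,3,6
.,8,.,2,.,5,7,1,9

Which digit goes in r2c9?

8

r2c6 = 9 (sole candidate).
r3c6 = 7 (sole candidate).
r3c9 = 3 (sole candidate).
r4c8 = 6 (sole candidate).
r5c4 = 5 (sole candidate).
r5c9 = 1 (sole candidate).
r6c4 = 3 (sole candidate).
r6c5 = 8 (sole candidate).
r6c9 = 5 (sole candidate).
r8c5 = 7 (sole candidate).
r9c5 = 3 (sole candidate).
r2c4 = 6 (sole candidate).
r2c8 = 2 (sole candidate).
r2c9 = 8: row 2 has {1,2,4,5,6,7,9}; col 9 has {1,2,3,4,5,6,9}; box has {1,2,3,5,9} → only 8 remains.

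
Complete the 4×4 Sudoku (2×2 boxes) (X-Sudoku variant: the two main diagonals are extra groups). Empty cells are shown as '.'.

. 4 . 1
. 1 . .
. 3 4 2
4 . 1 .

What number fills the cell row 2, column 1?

row 2, column 3 = 2: row 2 has {1}; col 3 has {1,4}; box has {1}; anti-diagonal has {1,3,4} → only 2 remains.
row 3, column 1 = 1: row 3 has {2,3,4}; col 1 has {4}; box has {3,4} → only 1 remains.
row 4, column 2 = 2: row 4 has {1,4}; col 2 has {1,3,4}; box has {1,3,4} → only 2 remains.
row 4, column 4 = 3: row 4 has {1,2,4}; col 4 has {1,2}; box has {1,2,4}; main diagonal has {1,4} → only 3 remains.
row 1, column 1 = 2: row 1 has {1,4}; col 1 has {1,4}; box has {1,4}; main diagonal has {1,3,4} → only 2 remains.
row 1, column 3 = 3: row 1 has {1,2,4}; col 3 has {1,2,4}; box has {1,2} → only 3 remains.
row 2, column 1 = 3: row 2 has {1,2}; col 1 has {1,2,4}; box has {1,2,4} → only 3 remains.

3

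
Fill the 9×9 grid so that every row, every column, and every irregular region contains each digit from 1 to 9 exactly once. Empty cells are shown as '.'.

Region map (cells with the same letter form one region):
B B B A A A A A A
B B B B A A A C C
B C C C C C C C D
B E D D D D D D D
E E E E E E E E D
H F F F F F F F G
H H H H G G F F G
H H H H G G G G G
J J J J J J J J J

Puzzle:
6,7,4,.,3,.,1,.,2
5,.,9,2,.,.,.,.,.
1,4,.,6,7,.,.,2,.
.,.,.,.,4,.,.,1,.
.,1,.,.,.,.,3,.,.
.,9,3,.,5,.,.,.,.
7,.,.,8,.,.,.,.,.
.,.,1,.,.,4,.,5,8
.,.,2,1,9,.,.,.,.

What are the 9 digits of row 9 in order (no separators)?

832196574

R2C9 = 1 (hidden single in row 2).
R2C7 = 4 (hidden single in row 2).
R2C6 = 7 (hidden single in row 2).
R2C5 = 6 (hidden single in row 2).
R8C5 = 2 (sole candidate).
R5C5 = 8 (sole candidate).
R7C5 = 1 (sole candidate).
R6C6 = 1 (hidden single in row 6).
R7C8 = 4 (hidden single in row 7).
R6C4 = 7 (sole candidate).
R6C9 = 6 (sole candidate).
R6C8 = 8 (sole candidate).
R1C8 = 9 (sole candidate).
R2C8 = 3 (sole candidate).
R6C7 = 2 (sole candidate).
R7C7 = 6 (sole candidate).
R1C4 = 5 (sole candidate).
R1C6 = 8 (sole candidate).
R2C2 = 8 (sole candidate).
R4C1 = 3 (sole candidate).
R4C4 = 9 (sole candidate).
R5C4 = 4 (sole candidate).
R6C1 = 4 (sole candidate).
R7C3 = 5 (sole candidate).
R8C1 = 9 (sole candidate).
R8C4 = 3 (sole candidate).
R8C7 = 7 (sole candidate).
R9C1 = 8: row 9 has {1,2,9}; col 1 has {1,3,4,5,6,7,9}; region has {1,2,9} → only 8 remains.
R9C7 = 5: row 9 has {1,2,8,9}; col 7 has {1,2,3,4,6,7}; region has {1,2,8,9} → only 5 remains.
R3C3 = 8 (sole candidate).
R3C7 = 9 (sole candidate).
R4C7 = 8 (sole candidate).
R5C1 = 2 (sole candidate).
R7C2 = 2 (sole candidate).
R8C2 = 6 (sole candidate).
R9C2 = 3: row 9 has {1,2,5,8,9}; col 2 has {1,2,4,6,7,8,9}; region has {1,2,5,8,9} → only 3 remains.
R9C6 = 6: row 9 has {1,2,3,5,8,9}; col 6 has {1,4,7,8}; region has {1,2,3,5,8,9} → only 6 remains.
R9C8 = 7: row 9 has {1,2,3,5,6,8,9}; col 8 has {1,2,3,4,5,8,9}; region has {1,2,3,5,6,8,9} → only 7 remains.
R9C9 = 4: row 9 has {1,2,3,5,6,7,8,9}; col 9 has {1,2,6,8}; region has {1,2,3,5,6,7,8,9} → only 4 remains.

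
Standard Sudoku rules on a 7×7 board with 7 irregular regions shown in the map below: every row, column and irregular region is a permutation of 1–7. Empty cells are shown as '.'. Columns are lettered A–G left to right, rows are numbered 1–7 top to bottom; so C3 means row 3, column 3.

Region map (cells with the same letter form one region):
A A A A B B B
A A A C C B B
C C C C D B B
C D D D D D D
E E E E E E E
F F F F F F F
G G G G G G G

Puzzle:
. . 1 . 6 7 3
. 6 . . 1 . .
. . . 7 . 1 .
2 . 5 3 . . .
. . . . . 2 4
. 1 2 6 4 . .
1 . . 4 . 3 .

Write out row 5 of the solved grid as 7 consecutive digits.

5761324

D2 = 5: row 2 has {1,6}; col 4 has {3,4,6,7}; region has {1,2,7} → only 5 remains.
F2 = 4: row 2 has {1,5,6}; col 6 has {1,2,3,7}; region has {1,3,6,7} → only 4 remains.
G2 = 2: row 2 has {1,4,5,6}; col 7 has {3,4}; region has {1,3,4,6,7} → only 2 remains.
E3 = 2: row 3 has {1,7}; col 5 has {1,4,6}; region has {3,5} → only 2 remains.
G3 = 5: row 3 has {1,2,7}; col 7 has {2,3,4}; region has {1,2,3,4,6,7} → only 5 remains.
E4 = 7: row 4 has {2,3,5}; col 5 has {1,2,4,6}; region has {2,3,5} → only 7 remains.
F4 = 6: row 4 has {2,3,5,7}; col 6 has {1,2,3,4,7}; region has {2,3,5,7} → only 6 remains.
G4 = 1: row 4 has {2,3,5,6,7}; col 7 has {2,3,4,5}; region has {2,3,5,6,7} → only 1 remains.
D5 = 1: row 5 has {2,4}; col 4 has {3,4,5,6,7}; region has {2,4} → only 1 remains.
F6 = 5: row 6 has {1,2,4,6}; col 6 has {1,2,3,4,6,7}; region has {1,2,4,6} → only 5 remains.
G6 = 7: row 6 has {1,2,4,5,6}; col 7 has {1,2,3,4,5}; region has {1,2,4,5,6} → only 7 remains.
E7 = 5: row 7 has {1,3,4}; col 5 has {1,2,4,6,7}; region has {1,3,4} → only 5 remains.
G7 = 6: row 7 has {1,3,4,5}; col 7 has {1,2,3,4,5,7}; region has {1,3,4,5} → only 6 remains.
D1 = 2: row 1 has {1,3,6,7}; col 4 has {1,3,4,5,6,7}; region has {1,6} → only 2 remains.
B4 = 4: row 4 has {1,2,3,5,6,7}; col 2 has {1,6}; region has {1,2,3,5,6,7} → only 4 remains.
E5 = 3: row 5 has {1,2,4}; col 5 has {1,2,4,5,6,7}; region has {1,2,4} → only 3 remains.
A6 = 3: row 6 has {1,2,4,5,6,7}; col 1 has {1,2}; region has {1,2,4,5,6,7} → only 3 remains.
C7 = 7: row 7 has {1,3,4,5,6}; col 3 has {1,2,5}; region has {1,3,4,5,6} → only 7 remains.
B1 = 5: row 1 has {1,2,3,6,7}; col 2 has {1,4,6}; region has {1,2,6} → only 5 remains.
A2 = 7: row 2 has {1,2,4,5,6}; col 1 has {1,2,3}; region has {1,2,5,6} → only 7 remains.
C2 = 3: row 2 has {1,2,4,5,6,7}; col 3 has {1,2,5,7}; region has {1,2,5,6,7} → only 3 remains.
B3 = 3: row 3 has {1,2,5,7}; col 2 has {1,4,5,6}; region has {1,2,5,7} → only 3 remains.
B5 = 7: row 5 has {1,2,3,4}; col 2 has {1,3,4,5,6}; region has {1,2,3,4} → only 7 remains.
C5 = 6: row 5 has {1,2,3,4,7}; col 3 has {1,2,3,5,7}; region has {1,2,3,4,7} → only 6 remains.
B7 = 2: row 7 has {1,3,4,5,6,7}; col 2 has {1,3,4,5,6,7}; region has {1,3,4,5,6,7} → only 2 remains.
A1 = 4: row 1 has {1,2,3,5,6,7}; col 1 has {1,2,3,7}; region has {1,2,3,5,6,7} → only 4 remains.
A3 = 6: row 3 has {1,2,3,5,7}; col 1 has {1,2,3,4,7}; region has {1,2,3,5,7} → only 6 remains.
C3 = 4: row 3 has {1,2,3,5,6,7}; col 3 has {1,2,3,5,6,7}; region has {1,2,3,5,6,7} → only 4 remains.
A5 = 5: row 5 has {1,2,3,4,6,7}; col 1 has {1,2,3,4,6,7}; region has {1,2,3,4,6,7} → only 5 remains.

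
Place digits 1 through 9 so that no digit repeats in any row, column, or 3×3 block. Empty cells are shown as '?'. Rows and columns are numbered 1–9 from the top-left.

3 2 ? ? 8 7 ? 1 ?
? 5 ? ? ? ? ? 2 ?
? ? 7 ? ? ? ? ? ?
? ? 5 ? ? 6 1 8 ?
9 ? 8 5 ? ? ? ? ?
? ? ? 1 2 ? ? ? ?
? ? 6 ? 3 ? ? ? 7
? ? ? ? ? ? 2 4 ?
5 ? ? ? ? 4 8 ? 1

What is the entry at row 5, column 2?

row 5, column 6 = 3 (sole candidate).
row 2, column 7 = 7 (hidden single in row 2).
row 5, column 2 = 1: in row 5, 1 can only go here (every other open cell in that row sees a 1).

1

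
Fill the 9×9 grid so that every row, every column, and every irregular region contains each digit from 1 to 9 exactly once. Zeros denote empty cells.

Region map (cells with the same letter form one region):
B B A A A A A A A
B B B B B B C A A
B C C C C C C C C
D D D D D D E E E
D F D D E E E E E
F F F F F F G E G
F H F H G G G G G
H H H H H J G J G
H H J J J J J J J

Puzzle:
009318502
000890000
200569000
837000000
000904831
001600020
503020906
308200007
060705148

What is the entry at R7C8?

R2C9 = 4 (sole candidate).
R3C3 = 4 (sole candidate).
R3C9 = 3 (sole candidate).
R4C7 = 6 (sole candidate).
R5C1 = 6 (sole candidate).
R6C6 = 7 (sole candidate).
R6C9 = 5 (sole candidate).
R7C6 = 1 (sole candidate).
R7C8 = 8: row 7 has {1,2,3,5,6,9}; col 8 has {2,3,4}; region has {1,2,5,6,7,9} → only 8 remains.

8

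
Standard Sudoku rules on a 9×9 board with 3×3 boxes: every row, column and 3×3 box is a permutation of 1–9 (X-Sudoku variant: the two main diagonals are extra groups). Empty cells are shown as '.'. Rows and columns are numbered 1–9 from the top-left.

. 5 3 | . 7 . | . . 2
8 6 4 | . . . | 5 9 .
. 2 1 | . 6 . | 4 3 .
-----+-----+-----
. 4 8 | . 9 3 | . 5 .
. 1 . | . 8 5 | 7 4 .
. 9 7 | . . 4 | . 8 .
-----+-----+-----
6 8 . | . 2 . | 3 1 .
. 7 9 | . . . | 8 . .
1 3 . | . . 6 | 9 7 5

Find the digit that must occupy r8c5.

5

r1c1 = 9: row 1 has {2,3,5,7}; col 1 has {1,6,8}; box has {1,2,3,4,5,6,8}; main diagonal has {1,3,4,5,6,8} → only 9 remains.
r1c8 = 6: row 1 has {2,3,5,7,9}; col 8 has {1,3,4,5,7,8,9}; box has {2,3,4,5,9} → only 6 remains.
r3c1 = 7: row 3 has {1,2,3,4,6}; col 1 has {1,6,8,9}; box has {1,2,3,4,5,6,8,9} → only 7 remains.
r3c9 = 8: row 3 has {1,2,3,4,6,7}; col 9 has {2,5}; box has {2,3,4,5,6,9} → only 8 remains.
r4c1 = 2: row 4 has {3,4,5,8,9}; col 1 has {1,6,7,8,9}; box has {1,4,7,8,9} → only 2 remains.
r4c4 = 7: row 4 has {2,3,4,5,8,9}; col 4 has {}; box has {3,4,5,8,9}; main diagonal has {1,3,4,5,6,8,9} → only 7 remains.
r5c1 = 3: row 5 has {1,4,5,7,8}; col 1 has {1,2,6,7,8,9}; box has {1,2,4,7,8,9} → only 3 remains.
r5c3 = 6: row 5 has {1,3,4,5,7,8}; col 3 has {1,3,4,7,8,9}; box has {1,2,3,4,7,8,9} → only 6 remains.
r5c4 = 2: row 5 has {1,3,4,5,6,7,8}; col 4 has {7}; box has {3,4,5,7,8,9} → only 2 remains.
r5c9 = 9: row 5 has {1,2,3,4,5,6,7,8}; col 9 has {2,5,8}; box has {4,5,7,8} → only 9 remains.
r6c1 = 5: row 6 has {4,7,8,9}; col 1 has {1,2,3,6,7,8,9}; box has {1,2,3,4,6,7,8,9} → only 5 remains.
r6c4 = 6: row 6 has {4,5,7,8,9}; col 4 has {2,7}; box has {2,3,4,5,7,8,9}; anti-diagonal has {1,2,3,4,7,8,9} → only 6 remains.
r6c5 = 1: row 6 has {4,5,6,7,8,9}; col 5 has {2,6,7,8,9}; box has {2,3,4,5,6,7,8,9} → only 1 remains.
r6c7 = 2: row 6 has {1,4,5,6,7,8,9}; col 7 has {3,4,5,7,8,9}; box has {4,5,7,8,9} → only 2 remains.
r6c9 = 3: row 6 has {1,2,4,5,6,7,8,9}; col 9 has {2,5,8,9}; box has {2,4,5,7,8,9} → only 3 remains.
r7c3 = 5: row 7 has {1,2,3,6,8}; col 3 has {1,3,4,6,7,8,9}; box has {1,3,6,7,8,9}; anti-diagonal has {1,2,3,4,6,7,8,9} → only 5 remains.
r7c9 = 4: row 7 has {1,2,3,5,6,8}; col 9 has {2,3,5,8,9}; box has {1,3,5,7,8,9} → only 4 remains.
r8c1 = 4: row 8 has {7,8,9}; col 1 has {1,2,3,5,6,7,8,9}; box has {1,3,5,6,7,8,9} → only 4 remains.
r8c6 = 1: row 8 has {4,7,8,9}; col 6 has {3,4,5,6}; box has {2,6} → only 1 remains.
r8c8 = 2: row 8 has {1,4,7,8,9}; col 8 has {1,3,4,5,6,7,8,9}; box has {1,3,4,5,7,8,9}; main diagonal has {1,3,4,5,6,7,8,9} → only 2 remains.
r8c9 = 6: row 8 has {1,2,4,7,8,9}; col 9 has {2,3,4,5,8,9}; box has {1,2,3,4,5,7,8,9} → only 6 remains.
r9c3 = 2: row 9 has {1,3,5,6,7,9}; col 3 has {1,3,4,5,6,7,8,9}; box has {1,3,4,5,6,7,8,9} → only 2 remains.
r9c5 = 4: row 9 has {1,2,3,5,6,7,9}; col 5 has {1,2,6,7,8,9}; box has {1,2,6} → only 4 remains.
r1c6 = 8: row 1 has {2,3,5,6,7,9}; col 6 has {1,3,4,5,6}; box has {6,7} → only 8 remains.
r1c7 = 1: row 1 has {2,3,5,6,7,8,9}; col 7 has {2,3,4,5,7,8,9}; box has {2,3,4,5,6,8,9} → only 1 remains.
r2c5 = 3: row 2 has {4,5,6,8,9}; col 5 has {1,2,4,6,7,8,9}; box has {6,7,8} → only 3 remains.
r2c6 = 2: row 2 has {3,4,5,6,8,9}; col 6 has {1,3,4,5,6,8}; box has {3,6,7,8} → only 2 remains.
r2c9 = 7: row 2 has {2,3,4,5,6,8,9}; col 9 has {2,3,4,5,6,8,9}; box has {1,2,3,4,5,6,8,9} → only 7 remains.
r3c6 = 9: row 3 has {1,2,3,4,6,7,8}; col 6 has {1,2,3,4,5,6,8}; box has {2,3,6,7,8} → only 9 remains.
r4c7 = 6: row 4 has {2,3,4,5,7,8,9}; col 7 has {1,2,3,4,5,7,8,9}; box has {2,3,4,5,7,8,9} → only 6 remains.
r4c9 = 1: row 4 has {2,3,4,5,6,7,8,9}; col 9 has {2,3,4,5,6,7,8,9}; box has {2,3,4,5,6,7,8,9} → only 1 remains.
r7c4 = 9: row 7 has {1,2,3,4,5,6,8}; col 4 has {2,6,7}; box has {1,2,4,6} → only 9 remains.
r7c6 = 7: row 7 has {1,2,3,4,5,6,8,9}; col 6 has {1,2,3,4,5,6,8,9}; box has {1,2,4,6,9} → only 7 remains.
r8c5 = 5: row 8 has {1,2,4,6,7,8,9}; col 5 has {1,2,3,4,6,7,8,9}; box has {1,2,4,6,7,9} → only 5 remains.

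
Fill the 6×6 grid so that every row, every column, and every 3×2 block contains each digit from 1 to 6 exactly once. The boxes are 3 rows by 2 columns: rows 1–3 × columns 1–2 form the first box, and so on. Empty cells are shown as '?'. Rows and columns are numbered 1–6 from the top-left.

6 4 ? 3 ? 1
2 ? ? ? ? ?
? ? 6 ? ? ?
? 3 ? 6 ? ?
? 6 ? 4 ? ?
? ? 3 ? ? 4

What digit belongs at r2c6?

r3c5 = 4 (hidden single in row 3).
r2c3 = 4 (hidden single in row 2).
r4c1 = 4 (hidden single in row 4).
r6c5 = 6 (hidden single in row 6).
r2c6 = 6: in row 2, 6 can only go here (every other open cell in that row sees a 6).

6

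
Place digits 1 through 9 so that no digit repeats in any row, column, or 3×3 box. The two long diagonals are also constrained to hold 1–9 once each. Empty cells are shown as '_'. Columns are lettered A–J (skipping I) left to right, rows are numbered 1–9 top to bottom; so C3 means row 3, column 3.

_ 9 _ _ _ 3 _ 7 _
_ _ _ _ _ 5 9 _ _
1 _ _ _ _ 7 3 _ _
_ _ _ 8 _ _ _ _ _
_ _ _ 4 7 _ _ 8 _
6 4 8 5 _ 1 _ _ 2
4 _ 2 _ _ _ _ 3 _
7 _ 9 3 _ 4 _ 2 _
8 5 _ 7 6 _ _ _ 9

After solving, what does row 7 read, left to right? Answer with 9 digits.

412958637

A1 = 5: row 1 has {3,7,9}; col 1 has {1,4,6,7,8}; box has {1,9}; main diagonal has {1,2,7,8,9} → only 5 remains.
G6 = 7: row 6 has {1,2,4,5,6,8}; col 7 has {3,9}; box has {2,8} → only 7 remains.
H6 = 9: row 6 has {1,2,4,5,6,7,8}; col 8 has {2,3,7,8}; box has {2,7,8} → only 9 remains.
G7 = 6: row 7 has {2,3,4}; col 7 has {3,7,9}; box has {2,3,9}; main diagonal has {1,2,5,7,8,9} → only 6 remains.
F9 = 2: row 9 has {5,6,7,8,9}; col 6 has {1,3,4,5,7}; box has {3,4,6,7} → only 2 remains.
B2 = 3: row 2 has {5,9}; col 2 has {4,5,9}; box has {1,5,9}; main diagonal has {1,2,5,6,7,8,9} → only 3 remains.
C3 = 4: row 3 has {1,3,7}; col 3 has {2,8,9}; box has {1,3,5,9}; main diagonal has {1,2,3,5,6,7,8,9} → only 4 remains.
E6 = 3: row 6 has {1,2,4,5,6,7,8,9}; col 5 has {6,7}; box has {1,4,5,7,8} → only 3 remains.
B7 = 1: row 7 has {2,3,4,6}; col 2 has {3,4,5,9}; box has {2,4,5,7,8,9} → only 1 remains.
D7 = 9: row 7 has {1,2,3,4,6}; col 4 has {3,4,5,7,8}; box has {2,3,4,6,7} → only 9 remains.
F7 = 8: row 7 has {1,2,3,4,6,9}; col 6 has {1,2,3,4,5,7}; box has {2,3,4,6,7,9} → only 8 remains.
B8 = 6: row 8 has {2,3,4,7,9}; col 2 has {1,3,4,5,9}; box has {1,2,4,5,7,8,9}; anti-diagonal has {2,3,5,7,8} → only 6 remains.
C9 = 3: row 9 has {2,5,6,7,8,9}; col 3 has {2,4,8,9}; box has {1,2,4,5,6,7,8,9} → only 3 remains.
C1 = 6: row 1 has {3,5,7,9}; col 3 has {2,3,4,8,9}; box has {1,3,4,5,9} → only 6 remains.
A2 = 2: row 2 has {3,5,9}; col 1 has {1,4,5,6,7,8}; box has {1,3,4,5,6,9} → only 2 remains.
C2 = 7: row 2 has {2,3,5,9}; col 3 has {2,3,4,6,8,9}; box has {1,2,3,4,5,6,9} → only 7 remains.
B3 = 8: row 3 has {1,3,4,7}; col 2 has {1,3,4,5,6,9}; box has {1,2,3,4,5,6,7,9} → only 8 remains.
F4 = 9: row 4 has {8}; col 6 has {1,2,3,4,5,7,8}; box has {1,3,4,5,7,8}; anti-diagonal has {2,3,5,6,7,8} → only 9 remains.
B5 = 2: row 5 has {4,7,8}; col 2 has {1,3,4,5,6,8,9}; box has {4,6,8} → only 2 remains.
F5 = 6: row 5 has {2,4,7,8}; col 6 has {1,2,3,4,5,7,8,9}; box has {1,3,4,5,7,8,9} → only 6 remains.
E7 = 5: row 7 has {1,2,3,4,6,8,9}; col 5 has {3,6,7}; box has {2,3,4,6,7,8,9} → only 5 remains.
J7 = 7: row 7 has {1,2,3,4,5,6,8,9}; col 9 has {2,9}; box has {2,3,6,9} → only 7 remains.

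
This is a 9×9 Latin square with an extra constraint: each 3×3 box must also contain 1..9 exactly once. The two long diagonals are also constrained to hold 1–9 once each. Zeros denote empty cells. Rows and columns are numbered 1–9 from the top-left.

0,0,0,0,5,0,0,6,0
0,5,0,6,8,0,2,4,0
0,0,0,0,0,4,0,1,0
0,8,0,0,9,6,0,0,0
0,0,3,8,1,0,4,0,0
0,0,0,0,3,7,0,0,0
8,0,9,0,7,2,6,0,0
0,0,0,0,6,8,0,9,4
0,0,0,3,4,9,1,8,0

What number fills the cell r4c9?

r3c5 = 2: row 3 has {1,4}; col 5 has {1,3,4,5,6,7,8,9}; box has {4,5,6,8} → only 2 remains.
r5c6 = 5: row 5 has {1,3,4,8}; col 6 has {2,4,6,7,8,9}; box has {1,3,6,7,8,9} → only 5 remains.
r6c4 = 2: row 6 has {3,7}; col 4 has {3,6,8}; box has {1,3,5,6,7,8,9}; anti-diagonal has {1,4,6,9} → only 2 remains.
r6c8 = 5: row 6 has {2,3,7}; col 8 has {1,4,6,8,9}; box has {4} → only 5 remains.
r7c8 = 3: row 7 has {2,6,7,8,9}; col 8 has {1,4,5,6,8,9}; box has {1,4,6,8,9} → only 3 remains.
r7c9 = 5: row 7 has {2,3,6,7,8,9}; col 9 has {4}; box has {1,3,4,6,8,9} → only 5 remains.
r8c7 = 7: row 8 has {4,6,8,9}; col 7 has {1,2,4,6}; box has {1,3,4,5,6,8,9} → only 7 remains.
r9c9 = 2: row 9 has {1,3,4,8,9}; col 9 has {4,5}; box has {1,3,4,5,6,7,8,9}; main diagonal has {1,5,6,7,9} → only 2 remains.
r3c3 = 8: row 3 has {1,2,4}; col 3 has {3,9}; box has {5}; main diagonal has {1,2,5,6,7,9} → only 8 remains.
r4c4 = 4: row 4 has {6,8,9}; col 4 has {2,3,6,8}; box has {1,2,3,5,6,7,8,9}; main diagonal has {1,2,5,6,7,8,9} → only 4 remains.
r4c7 = 3: row 4 has {4,6,8,9}; col 7 has {1,2,4,6,7}; box has {4,5} → only 3 remains.
r7c4 = 1: row 7 has {2,3,5,6,7,8,9}; col 4 has {2,3,4,6,8}; box has {2,3,4,6,7,8,9} → only 1 remains.
r8c2 = 3: row 8 has {4,6,7,8,9}; col 2 has {5,8}; box has {8,9}; anti-diagonal has {1,2,4,6,9} → only 3 remains.
r8c4 = 5: row 8 has {3,4,6,7,8,9}; col 4 has {1,2,3,4,6,8}; box has {1,2,3,4,6,7,8,9} → only 5 remains.
r1c1 = 3: row 1 has {5,6}; col 1 has {8}; box has {5,8}; main diagonal has {1,2,4,5,6,7,8,9} → only 3 remains.
r1c6 = 1: row 1 has {3,5,6}; col 6 has {2,4,5,6,7,8,9}; box has {2,4,5,6,8} → only 1 remains.
r2c6 = 3: row 2 has {2,4,5,6,8}; col 6 has {1,2,4,5,6,7,8,9}; box has {1,2,4,5,6,8} → only 3 remains.
r3c7 = 5: row 3 has {1,2,4,8}; col 7 has {1,2,3,4,6,7}; box has {1,2,4,6}; anti-diagonal has {1,2,3,4,6,9} → only 5 remains.
r7c2 = 4: row 7 has {1,2,3,5,6,7,8,9}; col 2 has {3,5,8}; box has {3,8,9} → only 4 remains.
r9c1 = 7: row 9 has {1,2,3,4,8,9}; col 1 has {3,8}; box has {3,4,8,9}; anti-diagonal has {1,2,3,4,5,6,9} → only 7 remains.
r9c2 = 6: row 9 has {1,2,3,4,7,8,9}; col 2 has {3,4,5,8}; box has {3,4,7,8,9} → only 6 remains.
r9c3 = 5: row 9 has {1,2,3,4,6,7,8,9}; col 3 has {3,8,9}; box has {3,4,6,7,8,9} → only 5 remains.
r1c9 = 8: row 1 has {1,3,5,6}; col 9 has {2,4,5}; box has {1,2,4,5,6}; anti-diagonal has {1,2,3,4,5,6,7,9} → only 8 remains.
r1c7 = 9: row 1 has {1,3,5,6,8}; col 7 has {1,2,3,4,5,6,7}; box has {1,2,4,5,6,8} → only 9 remains.
r2c9 = 7: row 2 has {2,3,4,5,6,8}; col 9 has {2,4,5,8}; box has {1,2,4,5,6,8,9} → only 7 remains.
r3c9 = 3: row 3 has {1,2,4,5,8}; col 9 has {2,4,5,7,8}; box has {1,2,4,5,6,7,8,9} → only 3 remains.
r4c9 = 1: row 4 has {3,4,6,8,9}; col 9 has {2,3,4,5,7,8}; box has {3,4,5} → only 1 remains.

1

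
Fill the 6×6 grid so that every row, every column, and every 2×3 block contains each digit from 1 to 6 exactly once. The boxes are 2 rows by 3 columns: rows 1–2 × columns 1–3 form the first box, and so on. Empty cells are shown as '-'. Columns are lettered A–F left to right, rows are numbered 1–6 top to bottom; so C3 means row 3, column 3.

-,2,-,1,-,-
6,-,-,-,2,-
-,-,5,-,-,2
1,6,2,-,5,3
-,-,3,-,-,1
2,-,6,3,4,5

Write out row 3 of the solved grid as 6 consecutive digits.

C1 = 4: row 1 has {1,2}; col 3 has {2,3,5,6}; box has {2,6} → only 4 remains.
F1 = 6: row 1 has {1,2,4}; col 6 has {1,2,3,5}; box has {1,2} → only 6 remains.
C2 = 1: row 2 has {2,6}; col 3 has {2,3,4,5,6}; box has {2,4,6} → only 1 remains.
F2 = 4: row 2 has {1,2,6}; col 6 has {1,2,3,5,6}; box has {1,2,6} → only 4 remains.
D4 = 4: row 4 has {1,2,3,5,6}; col 4 has {1,3}; box has {2,3,5} → only 4 remains.
E5 = 6: row 5 has {1,3}; col 5 has {2,4,5}; box has {1,3,4,5} → only 6 remains.
B6 = 1: row 6 has {2,3,4,5,6}; col 2 has {2,6}; box has {2,3,6} → only 1 remains.
E1 = 3: row 1 has {1,2,4,6}; col 5 has {2,4,5,6}; box has {1,2,4,6} → only 3 remains.
D2 = 5: row 2 has {1,2,4,6}; col 4 has {1,3,4}; box has {1,2,3,4,6} → only 5 remains.
D3 = 6: row 3 has {2,5}; col 4 has {1,3,4,5}; box has {2,3,4,5} → only 6 remains.
E3 = 1: row 3 has {2,5,6}; col 5 has {2,3,4,5,6}; box has {2,3,4,5,6} → only 1 remains.
D5 = 2: row 5 has {1,3,6}; col 4 has {1,3,4,5,6}; box has {1,3,4,5,6} → only 2 remains.
A1 = 5: row 1 has {1,2,3,4,6}; col 1 has {1,2,6}; box has {1,2,4,6} → only 5 remains.
B2 = 3: row 2 has {1,2,4,5,6}; col 2 has {1,2,6}; box has {1,2,4,5,6} → only 3 remains.
B3 = 4: row 3 has {1,2,5,6}; col 2 has {1,2,3,6}; box has {1,2,5,6} → only 4 remains.
A5 = 4: row 5 has {1,2,3,6}; col 1 has {1,2,5,6}; box has {1,2,3,6} → only 4 remains.
B5 = 5: row 5 has {1,2,3,4,6}; col 2 has {1,2,3,4,6}; box has {1,2,3,4,6} → only 5 remains.
A3 = 3: row 3 has {1,2,4,5,6}; col 1 has {1,2,4,5,6}; box has {1,2,4,5,6} → only 3 remains.

345612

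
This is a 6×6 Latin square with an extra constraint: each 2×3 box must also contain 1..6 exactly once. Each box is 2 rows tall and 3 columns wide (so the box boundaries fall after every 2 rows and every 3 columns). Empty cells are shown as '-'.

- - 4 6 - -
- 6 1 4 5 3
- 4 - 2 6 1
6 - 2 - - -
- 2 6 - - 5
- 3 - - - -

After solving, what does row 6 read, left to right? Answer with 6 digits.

435126

r1c2 = 5: row 1 has {4,6}; col 2 has {2,3,4,6}; box has {1,4,6} → only 5 remains.
r1c6 = 2: row 1 has {4,5,6}; col 6 has {1,3,5}; box has {3,4,5,6} → only 2 remains.
r2c1 = 2: row 2 has {1,3,4,5,6}; col 1 has {6}; box has {1,4,5,6} → only 2 remains.
r4c2 = 1: row 4 has {2,6}; col 2 has {2,3,4,5,6}; box has {2,4,6} → only 1 remains.
r4c6 = 4: row 4 has {1,2,6}; col 6 has {1,2,3,5}; box has {1,2,6} → only 4 remains.
r6c3 = 5: row 6 has {3}; col 3 has {1,2,4,6}; box has {2,3,6} → only 5 remains.
r6c4 = 1: row 6 has {3,5}; col 4 has {2,4,6}; box has {5} → only 1 remains.
r6c6 = 6: row 6 has {1,3,5}; col 6 has {1,2,3,4,5}; box has {1,5} → only 6 remains.
r1c1 = 3: row 1 has {2,4,5,6}; col 1 has {2,6}; box has {1,2,4,5,6} → only 3 remains.
r1c5 = 1: row 1 has {2,3,4,5,6}; col 5 has {5,6}; box has {2,3,4,5,6} → only 1 remains.
r3c1 = 5: row 3 has {1,2,4,6}; col 1 has {2,3,6}; box has {1,2,4,6} → only 5 remains.
r3c3 = 3: row 3 has {1,2,4,5,6}; col 3 has {1,2,4,5,6}; box has {1,2,4,5,6} → only 3 remains.
r4c5 = 3: row 4 has {1,2,4,6}; col 5 has {1,5,6}; box has {1,2,4,6} → only 3 remains.
r5c4 = 3: row 5 has {2,5,6}; col 4 has {1,2,4,6}; box has {1,5,6} → only 3 remains.
r5c5 = 4: row 5 has {2,3,5,6}; col 5 has {1,3,5,6}; box has {1,3,5,6} → only 4 remains.
r6c1 = 4: row 6 has {1,3,5,6}; col 1 has {2,3,5,6}; box has {2,3,5,6} → only 4 remains.
r6c5 = 2: row 6 has {1,3,4,5,6}; col 5 has {1,3,4,5,6}; box has {1,3,4,5,6} → only 2 remains.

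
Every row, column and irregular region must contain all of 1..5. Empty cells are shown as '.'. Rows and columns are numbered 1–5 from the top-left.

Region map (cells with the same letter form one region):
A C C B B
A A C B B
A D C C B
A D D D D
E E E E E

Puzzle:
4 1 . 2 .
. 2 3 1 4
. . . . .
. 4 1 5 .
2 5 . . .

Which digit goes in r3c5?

5

r1c3 = 5 (sole candidate).
r1c5 = 3 (sole candidate).
r2c1 = 5 (sole candidate).
r3c2 = 3 (sole candidate).
r3c4 = 4 (sole candidate).
r3c5 = 5: row 3 has {3,4}; col 5 has {3,4}; region has {1,2,3,4} → only 5 remains.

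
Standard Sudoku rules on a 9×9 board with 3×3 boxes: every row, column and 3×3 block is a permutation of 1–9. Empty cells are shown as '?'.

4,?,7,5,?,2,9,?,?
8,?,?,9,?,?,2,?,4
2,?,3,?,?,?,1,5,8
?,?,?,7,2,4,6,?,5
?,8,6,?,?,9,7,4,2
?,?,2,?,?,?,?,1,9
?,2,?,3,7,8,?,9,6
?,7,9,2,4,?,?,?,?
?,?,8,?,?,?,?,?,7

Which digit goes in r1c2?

1

r1c9 = 3 (sole candidate).
r3c5 = 6 (sole candidate).
r3c6 = 7 (sole candidate).
r4c3 = 1 (sole candidate).
r5c4 = 1 (sole candidate).
r8c9 = 1 (sole candidate).
r9c4 = 6 (sole candidate).
r1c8 = 6 (sole candidate).
r2c3 = 5 (sole candidate).
r2c8 = 7 (sole candidate).
r3c2 = 9 (sole candidate).
r3c4 = 4 (sole candidate).
r4c2 = 3 (sole candidate).
r4c8 = 8 (sole candidate).
r5c1 = 5 (sole candidate).
r5c5 = 3 (sole candidate).
r6c1 = 7 (sole candidate).
r6c2 = 4 (sole candidate).
r6c4 = 8 (sole candidate).
r6c5 = 5 (sole candidate).
r6c6 = 6 (sole candidate).
r6c7 = 3 (sole candidate).
r7c1 = 1 (sole candidate).
r7c3 = 4 (sole candidate).
r7c7 = 5 (sole candidate).
r8c6 = 5 (sole candidate).
r8c7 = 8 (sole candidate).
r8c8 = 3 (sole candidate).
r9c1 = 3 (sole candidate).
r9c2 = 5 (sole candidate).
r9c6 = 1 (sole candidate).
r9c7 = 4 (sole candidate).
r9c8 = 2 (sole candidate).
r1c2 = 1: row 1 has {2,3,4,5,6,7,9}; col 2 has {2,3,4,5,7,8,9}; box has {2,3,4,5,7,8,9} → only 1 remains.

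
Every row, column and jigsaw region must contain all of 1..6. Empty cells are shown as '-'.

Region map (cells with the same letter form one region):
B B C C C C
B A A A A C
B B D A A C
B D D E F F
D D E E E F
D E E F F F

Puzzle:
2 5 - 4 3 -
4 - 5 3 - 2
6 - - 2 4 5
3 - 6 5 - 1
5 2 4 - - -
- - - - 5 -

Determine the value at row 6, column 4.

6

row 1, column 3 = 1: row 1 has {2,3,4,5}; col 3 has {4,5,6}; region has {2,3,4,5} → only 1 remains.
row 1, column 6 = 6: row 1 has {1,2,3,4,5}; col 6 has {1,2,5}; region has {1,2,3,4,5} → only 6 remains.
row 3, column 2 = 1: row 3 has {2,4,5,6}; col 2 has {2,5}; region has {2,3,4,5,6} → only 1 remains.
row 3, column 3 = 3: row 3 has {1,2,4,5,6}; col 3 has {1,4,5,6}; region has {2,5,6} → only 3 remains.
row 4, column 2 = 4: row 4 has {1,3,5,6}; col 2 has {1,2,5}; region has {2,3,5,6} → only 4 remains.
row 4, column 5 = 2: row 4 has {1,3,4,5,6}; col 5 has {3,4,5}; region has {1,5} → only 2 remains.
row 5, column 6 = 3: row 5 has {2,4,5}; col 6 has {1,2,5,6}; region has {1,2,5} → only 3 remains.
row 6, column 1 = 1: row 6 has {5}; col 1 has {2,3,4,5,6}; region has {2,3,4,5,6} → only 1 remains.
row 6, column 3 = 2: row 6 has {1,5}; col 3 has {1,3,4,5,6}; region has {4,5} → only 2 remains.
row 6, column 4 = 6: row 6 has {1,2,5}; col 4 has {2,3,4,5}; region has {1,2,3,5} → only 6 remains.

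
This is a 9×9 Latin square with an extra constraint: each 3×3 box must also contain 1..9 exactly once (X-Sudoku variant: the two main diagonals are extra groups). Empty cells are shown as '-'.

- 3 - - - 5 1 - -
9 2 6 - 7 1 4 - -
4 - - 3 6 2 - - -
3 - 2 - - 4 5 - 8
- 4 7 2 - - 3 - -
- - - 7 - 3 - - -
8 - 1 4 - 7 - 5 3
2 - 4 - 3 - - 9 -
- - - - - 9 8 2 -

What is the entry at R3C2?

R1C1 = 7 (sole candidate).
R1C3 = 8 (sole candidate).
R1C4 = 9 (sole candidate).
R1C5 = 4 (sole candidate).
R1C8 = 6 (sole candidate).
R1C9 = 2 (sole candidate).
R2C4 = 8 (sole candidate).
R2C8 = 3 (sole candidate).
R2C9 = 5 (sole candidate).
R3C3 = 5 (sole candidate).
R3C7 = 9 (sole candidate).
R3C9 = 7 (sole candidate).
R5C5 = 8 (sole candidate).
R5C6 = 6 (sole candidate).
R5C8 = 1 (sole candidate).
R5C9 = 9 (sole candidate).
R6C3 = 9 (sole candidate).
R6C8 = 4 (sole candidate).
R6C9 = 6 (sole candidate).
R7C5 = 2 (sole candidate).
R7C7 = 6 (sole candidate).
R8C6 = 8 (sole candidate).
R8C7 = 7 (sole candidate).
R8C9 = 1 (sole candidate).
R9C3 = 3 (sole candidate).
R9C9 = 4 (sole candidate).
R3C2 = 1: row 3 has {2,3,4,5,6,7,9}; col 2 has {2,3,4}; box has {2,3,4,5,6,7,8,9} → only 1 remains.

1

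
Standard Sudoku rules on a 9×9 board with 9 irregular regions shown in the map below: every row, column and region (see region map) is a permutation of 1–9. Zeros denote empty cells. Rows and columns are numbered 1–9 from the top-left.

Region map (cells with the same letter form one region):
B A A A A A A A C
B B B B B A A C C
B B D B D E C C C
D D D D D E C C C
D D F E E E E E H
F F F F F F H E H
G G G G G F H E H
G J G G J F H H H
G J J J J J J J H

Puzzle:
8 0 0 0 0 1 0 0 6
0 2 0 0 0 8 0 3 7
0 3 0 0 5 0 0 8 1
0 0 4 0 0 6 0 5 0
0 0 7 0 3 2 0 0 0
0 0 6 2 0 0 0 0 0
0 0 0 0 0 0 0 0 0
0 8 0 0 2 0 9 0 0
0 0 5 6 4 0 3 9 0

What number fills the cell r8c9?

5

r4c7 = 2 (sole candidate).
r4c9 = 9 (sole candidate).
r9c6 = 7 (sole candidate).
r3c7 = 4 (sole candidate).
r9c2 = 1 (sole candidate).
r3c6 = 9 (sole candidate).
r4c2 = 7 (sole candidate).
r9c1 = 2 (sole candidate).
r9c9 = 8 (sole candidate).
r3c3 = 2 (sole candidate).
r3c4 = 7 (sole candidate).
r3c1 = 6 (sole candidate).
r1c8 = 2 (hidden single in row 1).
r2c7 = 6 (hidden single in row 2).
r5c2 = 6 (hidden single in row 5).
r5c1 = 9 (hidden single in row 5).
r6c5 = 8 (hidden single in row 6).
r4c5 = 1 (sole candidate).
r2c5 = 9 (sole candidate).
r4c1 = 3 (sole candidate).
r4c4 = 8 (sole candidate).
r1c5 = 7 (sole candidate).
r1c7 = 5 (sole candidate).
r2c3 = 1 (sole candidate).
r7c5 = 6 (sole candidate).
r8c3 = 3 (sole candidate).
r1c3 = 9 (sole candidate).
r7c3 = 8 (sole candidate).
r1c2 = 4 (sole candidate).
r1c4 = 3 (sole candidate).
r5c7 = 8 (hidden single in row 5).
r6c2 = 9 (hidden single in row 6).
r7c2 = 5 (sole candidate).
r7c9 = 2 (hidden single in row 7).
r7c4 = 9 (hidden single in row 7).
r7c6 = 3 (hidden single in row 7).
r6c9 = 3 (hidden single in row 6).
r8c8 = 6 (hidden single in row 8).
r8c1 = 7 (hidden single in row 8).
r8c4 = 1 (hidden single in row 8).
r7c1 = 4 (sole candidate).
r2c1 = 5 (sole candidate).
r2c4 = 4 (sole candidate).
r5c4 = 5 (sole candidate).
r5c9 = 4 (sole candidate).
r6c1 = 1 (sole candidate).
r6c7 = 7 (sole candidate).
r6c8 = 4 (sole candidate).
r7c7 = 1 (sole candidate).
r7c8 = 7 (sole candidate).
r8c9 = 5: row 8 has {1,2,3,6,7,8,9}; col 9 has {1,2,3,4,6,7,8,9}; region has {1,2,3,4,6,7,8,9} → only 5 remains.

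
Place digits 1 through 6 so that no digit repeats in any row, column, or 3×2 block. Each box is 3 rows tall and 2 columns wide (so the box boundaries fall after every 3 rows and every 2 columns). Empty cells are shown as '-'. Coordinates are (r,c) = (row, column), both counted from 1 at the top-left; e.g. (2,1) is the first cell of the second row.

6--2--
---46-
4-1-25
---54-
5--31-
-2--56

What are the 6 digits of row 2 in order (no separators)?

253461

(1,5) = 3: row 1 has {2,6}; col 5 has {1,2,4,5,6}; box has {2,5,6} → only 3 remains.
(2,6) = 1: row 2 has {4,6}; col 6 has {5,6}; box has {2,3,5,6} → only 1 remains.
(3,2) = 3: row 3 has {1,2,4,5}; col 2 has {2}; box has {4,6} → only 3 remains.
(3,4) = 6: row 3 has {1,2,3,4,5}; col 4 has {2,3,4,5}; box has {1,2,4} → only 6 remains.
(5,6) = 2: row 5 has {1,3,5}; col 6 has {1,5,6}; box has {1,4,5,6} → only 2 remains.
(6,3) = 4: row 6 has {2,5,6}; col 3 has {1}; box has {3,5} → only 4 remains.
(6,4) = 1: row 6 has {2,4,5,6}; col 4 has {2,3,4,5,6}; box has {3,4,5} → only 1 remains.
(1,3) = 5: row 1 has {2,3,6}; col 3 has {1,4}; box has {1,2,4,6} → only 5 remains.
(1,6) = 4: row 1 has {2,3,5,6}; col 6 has {1,2,5,6}; box has {1,2,3,5,6} → only 4 remains.
(2,1) = 2: row 2 has {1,4,6}; col 1 has {4,5,6}; box has {3,4,6} → only 2 remains.
(2,2) = 5: row 2 has {1,2,4,6}; col 2 has {2,3}; box has {2,3,4,6} → only 5 remains.
(2,3) = 3: row 2 has {1,2,4,5,6}; col 3 has {1,4,5}; box has {1,2,4,5,6} → only 3 remains.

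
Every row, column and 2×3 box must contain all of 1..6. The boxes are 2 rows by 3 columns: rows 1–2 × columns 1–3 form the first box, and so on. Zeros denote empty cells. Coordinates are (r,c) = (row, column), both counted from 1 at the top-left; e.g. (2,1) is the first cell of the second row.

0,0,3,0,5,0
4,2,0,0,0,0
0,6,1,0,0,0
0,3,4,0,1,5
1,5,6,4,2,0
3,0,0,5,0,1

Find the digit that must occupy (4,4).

6

(1,1) = 6: row 1 has {3,5}; col 1 has {1,3,4}; box has {2,3,4} → only 6 remains.
(1,2) = 1: row 1 has {3,5,6}; col 2 has {2,3,5,6}; box has {2,3,4,6} → only 1 remains.
(1,4) = 2: row 1 has {1,3,5,6}; col 4 has {4,5}; box has {5} → only 2 remains.
(1,6) = 4: row 1 has {1,2,3,5,6}; col 6 has {1,5}; box has {2,5} → only 4 remains.
(2,3) = 5: row 2 has {2,4}; col 3 has {1,3,4,6}; box has {1,2,3,4,6} → only 5 remains.
(3,4) = 3: row 3 has {1,6}; col 4 has {2,4,5}; box has {1,5} → only 3 remains.
(3,5) = 4: row 3 has {1,3,6}; col 5 has {1,2,5}; box has {1,3,5} → only 4 remains.
(3,6) = 2: row 3 has {1,3,4,6}; col 6 has {1,4,5}; box has {1,3,4,5} → only 2 remains.
(4,1) = 2: row 4 has {1,3,4,5}; col 1 has {1,3,4,6}; box has {1,3,4,6} → only 2 remains.
(4,4) = 6: row 4 has {1,2,3,4,5}; col 4 has {2,3,4,5}; box has {1,2,3,4,5} → only 6 remains.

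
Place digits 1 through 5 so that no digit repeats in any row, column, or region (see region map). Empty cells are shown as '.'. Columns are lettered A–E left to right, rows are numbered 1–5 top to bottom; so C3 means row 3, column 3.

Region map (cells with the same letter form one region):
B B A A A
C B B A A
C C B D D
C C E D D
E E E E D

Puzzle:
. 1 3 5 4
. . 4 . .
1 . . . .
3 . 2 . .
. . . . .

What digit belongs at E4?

A1 = 2 (sole candidate).
A2 = 5 (sole candidate).
B2 = 3 (sole candidate).
C3 = 5 (sole candidate).
B4 = 4 (sole candidate).
D4 = 1 (sole candidate).
E4 = 5: row 4 has {1,2,3,4}; col 5 has {4}; region has {1} → only 5 remains.

5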